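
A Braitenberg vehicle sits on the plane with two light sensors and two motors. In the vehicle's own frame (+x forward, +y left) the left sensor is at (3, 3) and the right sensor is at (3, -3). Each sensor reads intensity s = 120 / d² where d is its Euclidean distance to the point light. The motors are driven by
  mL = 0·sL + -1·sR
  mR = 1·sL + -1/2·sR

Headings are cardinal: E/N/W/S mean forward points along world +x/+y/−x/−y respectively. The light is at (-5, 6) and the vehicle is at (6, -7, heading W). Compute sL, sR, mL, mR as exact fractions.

3/8 30/41 -30/41 3/328

left sensor world pos  = (3, -10); dL² = 320
right sensor world pos = (3, -4); dR² = 164
sL = 120/320 = 3/8
sR = 120/164 = 30/41
mL = 0·sL + -1·sR = -30/41
mR = 1·sL + -1/2·sR = 3/328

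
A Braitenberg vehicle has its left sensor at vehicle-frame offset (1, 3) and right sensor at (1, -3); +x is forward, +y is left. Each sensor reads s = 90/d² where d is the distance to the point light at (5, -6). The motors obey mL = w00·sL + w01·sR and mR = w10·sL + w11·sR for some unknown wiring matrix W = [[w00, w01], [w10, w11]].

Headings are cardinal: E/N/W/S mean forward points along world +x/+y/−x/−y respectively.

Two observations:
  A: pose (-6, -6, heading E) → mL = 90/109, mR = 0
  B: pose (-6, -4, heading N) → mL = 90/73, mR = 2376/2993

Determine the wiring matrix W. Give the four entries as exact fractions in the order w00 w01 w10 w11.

obs A: pose=(-6,-6,E) → sL=90/109, sR=90/109, mL=90/109, mR=0
obs B: pose=(-6,-4,N) → sL=18/41, sR=90/73, mL=90/73, mR=2376/2993
sensor matrix S = [[90/109, 90/109], [18/41, 90/73]]; det S = 213840/326237
solve [mL_A; mL_B] = S·[w00; w01] and [mR_A; mR_B] = S·[w10; w11]:
  w00 = 0, w01 = 1, w10 = -1, w11 = 1

0 1 -1 1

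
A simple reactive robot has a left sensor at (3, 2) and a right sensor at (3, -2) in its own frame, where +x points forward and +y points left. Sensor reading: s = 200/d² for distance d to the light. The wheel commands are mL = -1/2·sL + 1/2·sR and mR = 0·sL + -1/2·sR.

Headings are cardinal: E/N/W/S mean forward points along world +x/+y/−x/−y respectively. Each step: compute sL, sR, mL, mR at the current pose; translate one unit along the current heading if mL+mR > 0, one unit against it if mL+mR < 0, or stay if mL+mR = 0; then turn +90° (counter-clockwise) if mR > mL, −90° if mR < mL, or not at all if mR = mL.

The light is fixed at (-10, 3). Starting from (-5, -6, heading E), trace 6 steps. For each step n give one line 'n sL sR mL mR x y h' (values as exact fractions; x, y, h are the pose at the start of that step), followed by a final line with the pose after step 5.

0 200/113 40/37 -1440/4181 -20/37 -5 -6 E
1 10/9 50/37 40/333 -25/37 -6 -6 S
2 200/101 200/37 6400/3737 -100/37 -6 -5 W
3 100/17 100/37 -1000/629 -50/37 -5 -5 N
4 8/5 200/53 288/265 -100/53 -5 -6 W
5 50/13 2 -12/13 -1 -4 -6 N
final -4 -7 E

n=0: pose=(-5,-6,E); sL=200/113, sR=40/37; mL=-1440/4181, mR=-20/37; mL+mR=-100/113 → advance -1; mR−mL=-820/4181 → turn -1·90°
n=1: pose=(-6,-6,S); sL=10/9, sR=50/37; mL=40/333, mR=-25/37; mL+mR=-5/9 → advance -1; mR−mL=-265/333 → turn -1·90°
n=2: pose=(-6,-5,W); sL=200/101, sR=200/37; mL=6400/3737, mR=-100/37; mL+mR=-100/101 → advance -1; mR−mL=-16500/3737 → turn -1·90°
n=3: pose=(-5,-5,N); sL=100/17, sR=100/37; mL=-1000/629, mR=-50/37; mL+mR=-50/17 → advance -1; mR−mL=150/629 → turn +1·90°
n=4: pose=(-5,-6,W); sL=8/5, sR=200/53; mL=288/265, mR=-100/53; mL+mR=-4/5 → advance -1; mR−mL=-788/265 → turn -1·90°
n=5: pose=(-4,-6,N); sL=50/13, sR=2; mL=-12/13, mR=-1; mL+mR=-25/13 → advance -1; mR−mL=-1/13 → turn -1·90°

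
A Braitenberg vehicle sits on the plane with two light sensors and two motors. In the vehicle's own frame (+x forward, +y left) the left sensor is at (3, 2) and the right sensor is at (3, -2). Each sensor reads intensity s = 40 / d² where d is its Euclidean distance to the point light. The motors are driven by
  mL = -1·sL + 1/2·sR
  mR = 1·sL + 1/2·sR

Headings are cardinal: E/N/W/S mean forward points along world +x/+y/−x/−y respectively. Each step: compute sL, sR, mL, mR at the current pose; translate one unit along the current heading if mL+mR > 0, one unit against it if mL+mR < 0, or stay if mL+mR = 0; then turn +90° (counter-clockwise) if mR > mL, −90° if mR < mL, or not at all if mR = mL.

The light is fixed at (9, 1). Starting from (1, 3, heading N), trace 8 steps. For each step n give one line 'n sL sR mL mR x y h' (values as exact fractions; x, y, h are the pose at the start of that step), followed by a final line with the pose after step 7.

n=0: pose=(1,3,N); sL=8/25, sR=40/61; mL=12/1525, mR=988/1525; mL+mR=40/61 → advance +1; mR−mL=16/25 → turn +1·90°
n=1: pose=(1,4,W); sL=20/61, sR=20/73; mL=-850/4453, mR=2070/4453; mL+mR=20/73 → advance +1; mR−mL=40/61 → turn +1·90°
n=2: pose=(0,4,S); sL=40/49, sR=40/121; mL=-3860/5929, mR=5820/5929; mL+mR=40/121 → advance +1; mR−mL=80/49 → turn +1·90°
n=3: pose=(0,3,E); sL=10/13, sR=10/9; mL=-25/117, mR=155/117; mL+mR=10/9 → advance +1; mR−mL=20/13 → turn +1·90°
n=4: pose=(1,3,N); sL=8/25, sR=40/61; mL=12/1525, mR=988/1525; mL+mR=40/61 → advance +1; mR−mL=16/25 → turn +1·90°
n=5: pose=(1,4,W); sL=20/61, sR=20/73; mL=-850/4453, mR=2070/4453; mL+mR=20/73 → advance +1; mR−mL=40/61 → turn +1·90°
n=6: pose=(0,4,S); sL=40/49, sR=40/121; mL=-3860/5929, mR=5820/5929; mL+mR=40/121 → advance +1; mR−mL=80/49 → turn +1·90°
n=7: pose=(0,3,E); sL=10/13, sR=10/9; mL=-25/117, mR=155/117; mL+mR=10/9 → advance +1; mR−mL=20/13 → turn +1·90°

0 8/25 40/61 12/1525 988/1525 1 3 N
1 20/61 20/73 -850/4453 2070/4453 1 4 W
2 40/49 40/121 -3860/5929 5820/5929 0 4 S
3 10/13 10/9 -25/117 155/117 0 3 E
4 8/25 40/61 12/1525 988/1525 1 3 N
5 20/61 20/73 -850/4453 2070/4453 1 4 W
6 40/49 40/121 -3860/5929 5820/5929 0 4 S
7 10/13 10/9 -25/117 155/117 0 3 E
final 1 3 N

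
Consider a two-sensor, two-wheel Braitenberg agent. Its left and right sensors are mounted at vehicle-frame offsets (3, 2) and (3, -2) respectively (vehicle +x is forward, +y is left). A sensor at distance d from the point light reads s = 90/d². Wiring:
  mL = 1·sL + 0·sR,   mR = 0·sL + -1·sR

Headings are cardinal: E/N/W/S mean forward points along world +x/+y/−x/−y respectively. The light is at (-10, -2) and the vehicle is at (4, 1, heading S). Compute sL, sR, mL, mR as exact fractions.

45/128 5/8 45/128 -5/8

left sensor world pos  = (6, -2); dL² = 256
right sensor world pos = (2, -2); dR² = 144
sL = 90/256 = 45/128
sR = 90/144 = 5/8
mL = 1·sL + 0·sR = 45/128
mR = 0·sL + -1·sR = -5/8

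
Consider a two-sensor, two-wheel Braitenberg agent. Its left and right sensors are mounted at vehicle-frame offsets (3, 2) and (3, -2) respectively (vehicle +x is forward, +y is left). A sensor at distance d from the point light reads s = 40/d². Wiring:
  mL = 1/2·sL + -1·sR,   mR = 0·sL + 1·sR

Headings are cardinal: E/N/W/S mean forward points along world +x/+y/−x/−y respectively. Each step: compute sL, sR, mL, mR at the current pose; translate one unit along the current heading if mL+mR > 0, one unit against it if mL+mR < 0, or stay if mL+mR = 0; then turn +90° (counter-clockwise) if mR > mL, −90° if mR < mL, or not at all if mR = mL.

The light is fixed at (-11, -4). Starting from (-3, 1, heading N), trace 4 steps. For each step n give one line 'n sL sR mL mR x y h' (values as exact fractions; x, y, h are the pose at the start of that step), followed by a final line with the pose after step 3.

0 2/5 10/41 -9/205 10/41 -3 1 N
1 40/41 40/89 140/3649 40/89 -3 2 W
2 4/9 20/17 -146/153 20/17 -4 2 S
3 40/149 40/109 -3780/16241 40/109 -4 1 E
final -3 1 N

n=0: pose=(-3,1,N); sL=2/5, sR=10/41; mL=-9/205, mR=10/41; mL+mR=1/5 → advance +1; mR−mL=59/205 → turn +1·90°
n=1: pose=(-3,2,W); sL=40/41, sR=40/89; mL=140/3649, mR=40/89; mL+mR=20/41 → advance +1; mR−mL=1500/3649 → turn +1·90°
n=2: pose=(-4,2,S); sL=4/9, sR=20/17; mL=-146/153, mR=20/17; mL+mR=2/9 → advance +1; mR−mL=326/153 → turn +1·90°
n=3: pose=(-4,1,E); sL=40/149, sR=40/109; mL=-3780/16241, mR=40/109; mL+mR=20/149 → advance +1; mR−mL=9740/16241 → turn +1·90°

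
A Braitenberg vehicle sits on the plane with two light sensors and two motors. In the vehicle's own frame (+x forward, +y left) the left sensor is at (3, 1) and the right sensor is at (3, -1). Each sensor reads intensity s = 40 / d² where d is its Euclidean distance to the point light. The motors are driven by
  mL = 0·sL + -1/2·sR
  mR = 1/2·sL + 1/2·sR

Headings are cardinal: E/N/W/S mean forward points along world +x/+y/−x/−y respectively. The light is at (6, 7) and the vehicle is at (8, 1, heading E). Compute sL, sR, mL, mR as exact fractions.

4/5 20/37 -10/37 124/185

left sensor world pos  = (11, 2); dL² = 50
right sensor world pos = (11, 0); dR² = 74
sL = 40/50 = 4/5
sR = 40/74 = 20/37
mL = 0·sL + -1/2·sR = -10/37
mR = 1/2·sL + 1/2·sR = 124/185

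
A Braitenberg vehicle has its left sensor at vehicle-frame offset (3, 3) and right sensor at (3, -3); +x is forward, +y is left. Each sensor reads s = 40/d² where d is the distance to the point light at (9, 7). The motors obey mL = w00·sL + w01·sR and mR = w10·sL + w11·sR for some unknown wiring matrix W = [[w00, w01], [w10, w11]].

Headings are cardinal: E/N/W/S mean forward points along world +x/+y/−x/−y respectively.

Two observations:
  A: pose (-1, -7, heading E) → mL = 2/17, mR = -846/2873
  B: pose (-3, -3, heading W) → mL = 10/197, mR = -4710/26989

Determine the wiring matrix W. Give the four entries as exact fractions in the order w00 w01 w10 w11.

obs A: pose=(-1,-7,E) → sL=4/17, sR=20/169, mL=2/17, mR=-846/2873
obs B: pose=(-3,-3,W) → sL=20/197, sR=20/137, mL=10/197, mR=-4710/26989
sensor matrix S = [[4/17, 20/169], [20/197, 20/137]]; det S = 1731840/77539397
solve [mL_A; mL_B] = S·[w00; w01] and [mR_A; mR_B] = S·[w10; w11]:
  w00 = 1/2, w01 = 0, w10 = -1, w11 = -1/2

1/2 0 -1 -1/2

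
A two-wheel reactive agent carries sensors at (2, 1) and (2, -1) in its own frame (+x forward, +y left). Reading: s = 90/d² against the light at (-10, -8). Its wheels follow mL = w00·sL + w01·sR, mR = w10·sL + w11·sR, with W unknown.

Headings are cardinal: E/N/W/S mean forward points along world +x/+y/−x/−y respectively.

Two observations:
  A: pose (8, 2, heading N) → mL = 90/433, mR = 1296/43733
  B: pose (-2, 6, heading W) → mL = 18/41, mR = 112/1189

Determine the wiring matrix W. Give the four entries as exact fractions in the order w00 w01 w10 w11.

1 0 1 -1

obs A: pose=(8,2,N) → sL=90/433, sR=18/101, mL=90/433, mR=1296/43733
obs B: pose=(-2,6,W) → sL=18/41, sR=10/29, mL=18/41, mR=112/1189
sensor matrix S = [[90/433, 18/101], [18/41, 10/29]]; det S = -341568/51998537
solve [mL_A; mL_B] = S·[w00; w01] and [mR_A; mR_B] = S·[w10; w11]:
  w00 = 1, w01 = 0, w10 = 1, w11 = -1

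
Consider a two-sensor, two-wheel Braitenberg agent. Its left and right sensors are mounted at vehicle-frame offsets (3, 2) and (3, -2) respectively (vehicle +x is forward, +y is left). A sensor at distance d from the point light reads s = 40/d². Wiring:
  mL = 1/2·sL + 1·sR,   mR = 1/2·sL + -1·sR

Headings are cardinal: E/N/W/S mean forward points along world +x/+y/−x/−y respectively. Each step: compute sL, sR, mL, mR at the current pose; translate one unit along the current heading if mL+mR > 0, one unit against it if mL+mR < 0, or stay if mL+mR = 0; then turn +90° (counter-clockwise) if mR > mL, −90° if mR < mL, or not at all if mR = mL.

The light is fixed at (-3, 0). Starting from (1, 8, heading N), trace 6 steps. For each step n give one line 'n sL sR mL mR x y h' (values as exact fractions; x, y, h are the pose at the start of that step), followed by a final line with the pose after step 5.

0 8/25 40/157 1628/3925 -372/3925 1 8 N
1 4/17 20/49 438/833 -242/833 1 9 E
2 8/17 8/9 172/153 -100/153 2 9 S
3 1 5/13 23/26 3/26 2 8 W
4 8/25 40/157 1628/3925 -372/3925 1 8 N
5 4/17 20/49 438/833 -242/833 1 9 E
final 2 9 S

n=0: pose=(1,8,N); sL=8/25, sR=40/157; mL=1628/3925, mR=-372/3925; mL+mR=8/25 → advance +1; mR−mL=-80/157 → turn -1·90°
n=1: pose=(1,9,E); sL=4/17, sR=20/49; mL=438/833, mR=-242/833; mL+mR=4/17 → advance +1; mR−mL=-40/49 → turn -1·90°
n=2: pose=(2,9,S); sL=8/17, sR=8/9; mL=172/153, mR=-100/153; mL+mR=8/17 → advance +1; mR−mL=-16/9 → turn -1·90°
n=3: pose=(2,8,W); sL=1, sR=5/13; mL=23/26, mR=3/26; mL+mR=1 → advance +1; mR−mL=-10/13 → turn -1·90°
n=4: pose=(1,8,N); sL=8/25, sR=40/157; mL=1628/3925, mR=-372/3925; mL+mR=8/25 → advance +1; mR−mL=-80/157 → turn -1·90°
n=5: pose=(1,9,E); sL=4/17, sR=20/49; mL=438/833, mR=-242/833; mL+mR=4/17 → advance +1; mR−mL=-40/49 → turn -1·90°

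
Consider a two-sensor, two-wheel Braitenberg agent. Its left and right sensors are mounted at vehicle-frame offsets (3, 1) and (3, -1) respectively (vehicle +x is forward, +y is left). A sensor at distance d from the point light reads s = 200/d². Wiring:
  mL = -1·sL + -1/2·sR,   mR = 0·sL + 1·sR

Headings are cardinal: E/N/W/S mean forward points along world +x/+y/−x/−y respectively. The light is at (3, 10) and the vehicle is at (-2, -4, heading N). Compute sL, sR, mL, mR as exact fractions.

200/157 200/137 -43100/21509 200/137

left sensor world pos  = (-3, -1); dL² = 157
right sensor world pos = (-1, -1); dR² = 137
sL = 200/157 = 200/157
sR = 200/137 = 200/137
mL = -1·sL + -1/2·sR = -43100/21509
mR = 0·sL + 1·sR = 200/137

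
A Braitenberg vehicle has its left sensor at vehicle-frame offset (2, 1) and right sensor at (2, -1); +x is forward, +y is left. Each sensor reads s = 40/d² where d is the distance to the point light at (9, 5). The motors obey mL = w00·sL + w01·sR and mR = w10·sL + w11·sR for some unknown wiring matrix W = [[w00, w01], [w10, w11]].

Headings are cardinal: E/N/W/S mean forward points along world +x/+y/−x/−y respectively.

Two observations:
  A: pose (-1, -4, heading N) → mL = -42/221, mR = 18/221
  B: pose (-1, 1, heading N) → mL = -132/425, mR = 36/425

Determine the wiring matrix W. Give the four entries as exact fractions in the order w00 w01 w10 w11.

1/2 -1 1 -1/2

obs A: pose=(-1,-4,N) → sL=4/17, sR=4/13, mL=-42/221, mR=18/221
obs B: pose=(-1,1,N) → sL=8/25, sR=8/17, mL=-132/425, mR=36/425
sensor matrix S = [[4/17, 4/13], [8/25, 8/17]]; det S = 1152/93925
solve [mL_A; mL_B] = S·[w00; w01] and [mR_A; mR_B] = S·[w10; w11]:
  w00 = 1/2, w01 = -1, w10 = 1, w11 = -1/2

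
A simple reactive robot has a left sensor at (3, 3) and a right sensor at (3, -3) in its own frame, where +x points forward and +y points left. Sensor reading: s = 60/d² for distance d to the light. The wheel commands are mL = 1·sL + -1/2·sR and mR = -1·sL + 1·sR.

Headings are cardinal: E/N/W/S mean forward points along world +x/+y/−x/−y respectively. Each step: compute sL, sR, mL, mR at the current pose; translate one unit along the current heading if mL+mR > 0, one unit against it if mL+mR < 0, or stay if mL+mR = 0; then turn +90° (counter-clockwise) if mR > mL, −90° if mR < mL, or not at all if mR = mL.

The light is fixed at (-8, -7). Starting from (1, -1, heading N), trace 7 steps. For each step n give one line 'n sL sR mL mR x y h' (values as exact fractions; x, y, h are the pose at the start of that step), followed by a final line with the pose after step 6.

n=0: pose=(1,-1,N); sL=20/39, sR=4/15; mL=74/195, mR=-16/65; mL+mR=2/15 → advance +1; mR−mL=-122/195 → turn -1·90°
n=1: pose=(1,0,E); sL=15/61, sR=3/8; mL=57/976, mR=63/488; mL+mR=3/16 → advance +1; mR−mL=69/976 → turn +1·90°
n=2: pose=(2,0,N); sL=60/149, sR=60/269; mL=11670/40081, mR=-7200/40081; mL+mR=30/269 → advance +1; mR−mL=-18870/40081 → turn -1·90°
n=3: pose=(2,1,E); sL=6/29, sR=30/97; mL=147/2813, mR=288/2813; mL+mR=15/97 → advance +1; mR−mL=141/2813 → turn +1·90°
n=4: pose=(3,1,N); sL=12/37, sR=60/317; mL=2694/11729, mR=-1584/11729; mL+mR=30/317 → advance +1; mR−mL=-4278/11729 → turn -1·90°
n=5: pose=(3,2,E); sL=3/17, sR=15/58; mL=93/1972, mR=81/986; mL+mR=15/116 → advance +1; mR−mL=69/1972 → turn +1·90°
n=6: pose=(4,2,N); sL=4/15, sR=20/123; mL=38/205, mR=-64/615; mL+mR=10/123 → advance +1; mR−mL=-178/615 → turn -1·90°

0 20/39 4/15 74/195 -16/65 1 -1 N
1 15/61 3/8 57/976 63/488 1 0 E
2 60/149 60/269 11670/40081 -7200/40081 2 0 N
3 6/29 30/97 147/2813 288/2813 2 1 E
4 12/37 60/317 2694/11729 -1584/11729 3 1 N
5 3/17 15/58 93/1972 81/986 3 2 E
6 4/15 20/123 38/205 -64/615 4 2 N
final 4 3 E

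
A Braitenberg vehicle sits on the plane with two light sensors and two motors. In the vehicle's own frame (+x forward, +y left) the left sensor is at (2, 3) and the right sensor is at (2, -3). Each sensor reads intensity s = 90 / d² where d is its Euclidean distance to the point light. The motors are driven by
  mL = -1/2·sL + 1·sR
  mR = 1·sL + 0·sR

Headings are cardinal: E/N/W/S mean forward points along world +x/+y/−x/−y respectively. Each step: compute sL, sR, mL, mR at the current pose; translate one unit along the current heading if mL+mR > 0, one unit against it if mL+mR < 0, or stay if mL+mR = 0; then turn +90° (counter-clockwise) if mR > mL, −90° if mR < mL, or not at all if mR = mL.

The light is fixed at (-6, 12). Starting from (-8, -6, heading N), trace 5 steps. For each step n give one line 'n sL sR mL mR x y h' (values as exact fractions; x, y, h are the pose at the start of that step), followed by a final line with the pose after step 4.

n=0: pose=(-8,-6,N); sL=90/281, sR=90/257; mL=13725/72217, mR=90/281; mL+mR=36855/72217 → advance +1; mR−mL=9405/72217 → turn +1·90°
n=1: pose=(-8,-5,W); sL=45/208, sR=45/106; mL=6975/22048, mR=45/208; mL+mR=11745/22048 → advance +1; mR−mL=-2205/22048 → turn -1·90°
n=2: pose=(-9,-5,N); sL=10/29, sR=2/5; mL=33/145, mR=10/29; mL+mR=83/145 → advance +1; mR−mL=17/145 → turn +1·90°
n=3: pose=(-9,-4,W); sL=45/193, sR=45/97; mL=13005/37442, mR=45/193; mL+mR=21735/37442 → advance +1; mR−mL=-4275/37442 → turn -1·90°
n=4: pose=(-10,-4,N); sL=18/49, sR=90/197; mL=2637/9653, mR=18/49; mL+mR=6183/9653 → advance +1; mR−mL=909/9653 → turn +1·90°

0 90/281 90/257 13725/72217 90/281 -8 -6 N
1 45/208 45/106 6975/22048 45/208 -8 -5 W
2 10/29 2/5 33/145 10/29 -9 -5 N
3 45/193 45/97 13005/37442 45/193 -9 -4 W
4 18/49 90/197 2637/9653 18/49 -10 -4 N
final -10 -3 W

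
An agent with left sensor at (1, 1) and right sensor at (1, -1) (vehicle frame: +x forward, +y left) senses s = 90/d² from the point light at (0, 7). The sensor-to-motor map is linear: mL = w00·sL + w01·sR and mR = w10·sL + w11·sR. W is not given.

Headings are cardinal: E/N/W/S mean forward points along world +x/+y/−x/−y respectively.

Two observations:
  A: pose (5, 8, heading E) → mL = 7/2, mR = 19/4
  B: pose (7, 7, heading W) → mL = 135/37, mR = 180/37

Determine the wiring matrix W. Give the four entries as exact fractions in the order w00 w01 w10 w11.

obs A: pose=(5,8,E) → sL=9/4, sR=5/2, mL=7/2, mR=19/4
obs B: pose=(7,7,W) → sL=90/37, sR=90/37, mL=135/37, mR=180/37
sensor matrix S = [[9/4, 5/2], [90/37, 90/37]]; det S = -45/74
solve [mL_A; mL_B] = S·[w00; w01] and [mR_A; mR_B] = S·[w10; w11]:
  w00 = 1, w01 = 1/2, w10 = 1, w11 = 1

1 1/2 1 1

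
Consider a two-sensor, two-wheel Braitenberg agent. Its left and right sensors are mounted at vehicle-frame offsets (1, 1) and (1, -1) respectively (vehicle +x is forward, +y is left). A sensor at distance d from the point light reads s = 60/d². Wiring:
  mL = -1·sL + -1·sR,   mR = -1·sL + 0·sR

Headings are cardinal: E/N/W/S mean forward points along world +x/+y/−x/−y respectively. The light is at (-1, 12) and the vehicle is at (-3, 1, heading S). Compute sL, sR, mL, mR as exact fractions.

left sensor world pos  = (-2, 0); dL² = 145
right sensor world pos = (-4, 0); dR² = 153
sL = 60/145 = 12/29
sR = 60/153 = 20/51
mL = -1·sL + -1·sR = -1192/1479
mR = -1·sL + 0·sR = -12/29

12/29 20/51 -1192/1479 -12/29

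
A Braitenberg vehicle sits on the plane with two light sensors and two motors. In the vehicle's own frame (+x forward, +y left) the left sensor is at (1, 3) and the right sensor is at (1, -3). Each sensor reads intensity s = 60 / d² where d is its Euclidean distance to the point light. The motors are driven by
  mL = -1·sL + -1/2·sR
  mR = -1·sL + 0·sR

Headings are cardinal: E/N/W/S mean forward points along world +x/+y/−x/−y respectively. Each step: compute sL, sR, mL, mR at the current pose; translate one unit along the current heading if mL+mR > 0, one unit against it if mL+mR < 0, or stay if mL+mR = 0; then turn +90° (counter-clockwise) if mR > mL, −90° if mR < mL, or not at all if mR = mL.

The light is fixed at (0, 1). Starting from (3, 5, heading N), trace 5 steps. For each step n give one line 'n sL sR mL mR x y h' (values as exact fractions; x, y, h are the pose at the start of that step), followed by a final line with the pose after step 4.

n=0: pose=(3,5,N); sL=12/5, sR=60/61; mL=-882/305, mR=-12/5; mL+mR=-1614/305 → advance -1; mR−mL=30/61 → turn +1·90°
n=1: pose=(3,4,W); sL=15, sR=3/2; mL=-63/4, mR=-15; mL+mR=-123/4 → advance -1; mR−mL=3/4 → turn +1·90°
n=2: pose=(4,4,S); sL=60/53, sR=12; mL=-378/53, mR=-60/53; mL+mR=-438/53 → advance -1; mR−mL=6 → turn +1·90°
n=3: pose=(4,5,E); sL=30/37, sR=30/13; mL=-945/481, mR=-30/37; mL+mR=-1335/481 → advance -1; mR−mL=15/13 → turn +1·90°
n=4: pose=(3,5,N); sL=12/5, sR=60/61; mL=-882/305, mR=-12/5; mL+mR=-1614/305 → advance -1; mR−mL=30/61 → turn +1·90°

0 12/5 60/61 -882/305 -12/5 3 5 N
1 15 3/2 -63/4 -15 3 4 W
2 60/53 12 -378/53 -60/53 4 4 S
3 30/37 30/13 -945/481 -30/37 4 5 E
4 12/5 60/61 -882/305 -12/5 3 5 N
final 3 4 W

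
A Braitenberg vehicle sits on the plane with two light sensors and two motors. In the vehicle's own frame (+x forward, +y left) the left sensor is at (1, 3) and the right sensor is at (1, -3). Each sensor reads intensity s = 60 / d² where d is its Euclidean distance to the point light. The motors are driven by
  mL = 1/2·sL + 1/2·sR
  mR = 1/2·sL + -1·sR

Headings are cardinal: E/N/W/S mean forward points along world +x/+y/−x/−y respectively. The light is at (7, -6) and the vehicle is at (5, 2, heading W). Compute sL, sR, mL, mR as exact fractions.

30/17 6/13 246/221 93/221

left sensor world pos  = (4, -1); dL² = 34
right sensor world pos = (4, 5); dR² = 130
sL = 60/34 = 30/17
sR = 60/130 = 6/13
mL = 1/2·sL + 1/2·sR = 246/221
mR = 1/2·sL + -1·sR = 93/221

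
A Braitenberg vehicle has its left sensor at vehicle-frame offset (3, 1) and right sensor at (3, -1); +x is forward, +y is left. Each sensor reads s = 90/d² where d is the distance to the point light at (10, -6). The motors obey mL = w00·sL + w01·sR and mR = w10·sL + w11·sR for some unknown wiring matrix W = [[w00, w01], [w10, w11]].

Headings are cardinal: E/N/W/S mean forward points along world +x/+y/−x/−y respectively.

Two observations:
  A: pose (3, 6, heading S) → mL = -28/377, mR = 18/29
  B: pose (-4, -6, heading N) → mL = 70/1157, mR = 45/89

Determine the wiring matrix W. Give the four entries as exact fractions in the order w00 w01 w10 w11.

-1/2 1/2 0 1

obs A: pose=(3,6,S) → sL=10/13, sR=18/29, mL=-28/377, mR=18/29
obs B: pose=(-4,-6,N) → sL=5/13, sR=45/89, mL=70/1157, mR=45/89
sensor matrix S = [[10/13, 18/29], [5/13, 45/89]]; det S = 5040/33553
solve [mL_A; mL_B] = S·[w00; w01] and [mR_A; mR_B] = S·[w10; w11]:
  w00 = -1/2, w01 = 1/2, w10 = 0, w11 = 1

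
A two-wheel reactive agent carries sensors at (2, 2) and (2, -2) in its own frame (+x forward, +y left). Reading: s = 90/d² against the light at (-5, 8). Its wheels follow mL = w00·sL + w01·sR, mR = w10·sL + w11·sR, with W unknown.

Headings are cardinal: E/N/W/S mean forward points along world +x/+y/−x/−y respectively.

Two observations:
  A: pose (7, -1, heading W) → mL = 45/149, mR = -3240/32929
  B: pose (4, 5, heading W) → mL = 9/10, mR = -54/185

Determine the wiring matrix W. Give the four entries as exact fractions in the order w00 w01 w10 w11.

obs A: pose=(7,-1,W) → sL=90/221, sR=90/149, mL=45/149, mR=-3240/32929
obs B: pose=(4,5,W) → sL=45/37, sR=9/5, mL=9/10, mR=-54/185
sensor matrix S = [[90/221, 90/149], [45/37, 9/5]]; det S = -1944/1218373
solve [mL_A; mL_B] = S·[w00; w01] and [mR_A; mR_B] = S·[w10; w11]:
  w00 = 0, w01 = 1/2, w10 = 1/2, w11 = -1/2

0 1/2 1/2 -1/2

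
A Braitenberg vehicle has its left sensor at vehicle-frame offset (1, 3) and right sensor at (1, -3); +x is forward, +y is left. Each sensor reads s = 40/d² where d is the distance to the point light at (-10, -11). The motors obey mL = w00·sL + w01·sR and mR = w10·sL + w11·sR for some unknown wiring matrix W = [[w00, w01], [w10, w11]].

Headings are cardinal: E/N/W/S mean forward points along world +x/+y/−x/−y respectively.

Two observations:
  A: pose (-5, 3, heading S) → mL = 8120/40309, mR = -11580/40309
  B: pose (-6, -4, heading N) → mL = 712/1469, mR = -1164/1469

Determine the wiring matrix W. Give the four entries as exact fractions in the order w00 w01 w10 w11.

obs A: pose=(-5,3,S) → sL=40/233, sR=40/173, mL=8120/40309, mR=-11580/40309
obs B: pose=(-6,-4,N) → sL=8/13, sR=40/113, mL=712/1469, mR=-1164/1469
sensor matrix S = [[40/233, 40/173], [8/13, 40/113]]; det S = -4826880/59213921
solve [mL_A; mL_B] = S·[w00; w01] and [mR_A; mR_B] = S·[w10; w11]:
  w00 = 1/2, w01 = 1/2, w10 = -1, w11 = -1/2

1/2 1/2 -1 -1/2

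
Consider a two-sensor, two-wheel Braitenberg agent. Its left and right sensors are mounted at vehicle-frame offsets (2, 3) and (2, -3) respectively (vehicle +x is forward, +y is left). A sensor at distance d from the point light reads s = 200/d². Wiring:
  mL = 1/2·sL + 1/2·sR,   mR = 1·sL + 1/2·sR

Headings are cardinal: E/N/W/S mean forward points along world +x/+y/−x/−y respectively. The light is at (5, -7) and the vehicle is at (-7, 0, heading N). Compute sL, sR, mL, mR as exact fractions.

100/153 100/81 1300/1377 1750/1377

left sensor world pos  = (-10, 2); dL² = 306
right sensor world pos = (-4, 2); dR² = 162
sL = 200/306 = 100/153
sR = 200/162 = 100/81
mL = 1/2·sL + 1/2·sR = 1300/1377
mR = 1·sL + 1/2·sR = 1750/1377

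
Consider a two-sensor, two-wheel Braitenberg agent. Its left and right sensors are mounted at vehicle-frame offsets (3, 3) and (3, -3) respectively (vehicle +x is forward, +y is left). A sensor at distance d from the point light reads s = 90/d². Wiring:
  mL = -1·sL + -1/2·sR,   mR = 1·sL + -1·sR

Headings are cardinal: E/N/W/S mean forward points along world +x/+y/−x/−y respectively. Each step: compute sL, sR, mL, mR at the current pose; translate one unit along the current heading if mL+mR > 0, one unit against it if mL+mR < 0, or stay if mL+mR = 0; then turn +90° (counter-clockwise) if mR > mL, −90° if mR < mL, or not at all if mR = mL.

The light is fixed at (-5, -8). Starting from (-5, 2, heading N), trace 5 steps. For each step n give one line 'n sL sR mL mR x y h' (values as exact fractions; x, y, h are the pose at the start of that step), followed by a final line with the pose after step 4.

n=0: pose=(-5,2,N); sL=45/89, sR=45/89; mL=-135/178, mR=0; mL+mR=-135/178 → advance -1; mR−mL=135/178 → turn +1·90°
n=1: pose=(-5,1,W); sL=2, sR=10/17; mL=-39/17, mR=24/17; mL+mR=-15/17 → advance -1; mR−mL=63/17 → turn +1·90°
n=2: pose=(-4,1,S); sL=45/26, sR=9/4; mL=-297/104, mR=-27/52; mL+mR=-27/8 → advance -1; mR−mL=243/104 → turn +1·90°
n=3: pose=(-4,2,E); sL=18/37, sR=18/13; mL=-567/481, mR=-432/481; mL+mR=-27/13 → advance -1; mR−mL=135/481 → turn +1·90°
n=4: pose=(-5,2,N); sL=45/89, sR=45/89; mL=-135/178, mR=0; mL+mR=-135/178 → advance -1; mR−mL=135/178 → turn +1·90°

0 45/89 45/89 -135/178 0 -5 2 N
1 2 10/17 -39/17 24/17 -5 1 W
2 45/26 9/4 -297/104 -27/52 -4 1 S
3 18/37 18/13 -567/481 -432/481 -4 2 E
4 45/89 45/89 -135/178 0 -5 2 N
final -5 1 W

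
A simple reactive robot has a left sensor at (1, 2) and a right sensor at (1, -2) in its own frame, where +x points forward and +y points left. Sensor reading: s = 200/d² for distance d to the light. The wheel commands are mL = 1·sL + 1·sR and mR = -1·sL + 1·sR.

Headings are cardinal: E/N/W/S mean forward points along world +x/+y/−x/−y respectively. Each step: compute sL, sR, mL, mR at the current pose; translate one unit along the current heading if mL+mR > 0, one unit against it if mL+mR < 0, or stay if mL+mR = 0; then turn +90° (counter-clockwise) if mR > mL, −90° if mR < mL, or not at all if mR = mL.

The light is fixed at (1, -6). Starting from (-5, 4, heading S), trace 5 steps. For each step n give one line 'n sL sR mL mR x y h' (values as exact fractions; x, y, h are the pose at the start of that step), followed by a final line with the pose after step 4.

0 200/97 40/29 9680/2813 -1920/2813 -5 4 S
1 100/49 20/17 2680/833 -720/833 -5 3 W
2 200/181 8/5 2448/905 448/905 -6 3 N
3 10/9 2 28/9 8/9 -6 4 E
4 200/97 40/29 9680/2813 -1920/2813 -5 4 S
final -5 3 W

n=0: pose=(-5,4,S); sL=200/97, sR=40/29; mL=9680/2813, mR=-1920/2813; mL+mR=80/29 → advance +1; mR−mL=-400/97 → turn -1·90°
n=1: pose=(-5,3,W); sL=100/49, sR=20/17; mL=2680/833, mR=-720/833; mL+mR=40/17 → advance +1; mR−mL=-200/49 → turn -1·90°
n=2: pose=(-6,3,N); sL=200/181, sR=8/5; mL=2448/905, mR=448/905; mL+mR=16/5 → advance +1; mR−mL=-400/181 → turn -1·90°
n=3: pose=(-6,4,E); sL=10/9, sR=2; mL=28/9, mR=8/9; mL+mR=4 → advance +1; mR−mL=-20/9 → turn -1·90°
n=4: pose=(-5,4,S); sL=200/97, sR=40/29; mL=9680/2813, mR=-1920/2813; mL+mR=80/29 → advance +1; mR−mL=-400/97 → turn -1·90°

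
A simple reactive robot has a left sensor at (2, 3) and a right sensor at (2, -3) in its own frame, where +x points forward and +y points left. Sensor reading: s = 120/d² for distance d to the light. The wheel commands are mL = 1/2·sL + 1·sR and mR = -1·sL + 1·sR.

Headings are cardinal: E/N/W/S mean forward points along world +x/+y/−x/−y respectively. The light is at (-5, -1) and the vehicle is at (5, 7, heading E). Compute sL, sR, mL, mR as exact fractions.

24/53 120/169 8388/8957 2304/8957

left sensor world pos  = (7, 10); dL² = 265
right sensor world pos = (7, 4); dR² = 169
sL = 120/265 = 24/53
sR = 120/169 = 120/169
mL = 1/2·sL + 1·sR = 8388/8957
mR = -1·sL + 1·sR = 2304/8957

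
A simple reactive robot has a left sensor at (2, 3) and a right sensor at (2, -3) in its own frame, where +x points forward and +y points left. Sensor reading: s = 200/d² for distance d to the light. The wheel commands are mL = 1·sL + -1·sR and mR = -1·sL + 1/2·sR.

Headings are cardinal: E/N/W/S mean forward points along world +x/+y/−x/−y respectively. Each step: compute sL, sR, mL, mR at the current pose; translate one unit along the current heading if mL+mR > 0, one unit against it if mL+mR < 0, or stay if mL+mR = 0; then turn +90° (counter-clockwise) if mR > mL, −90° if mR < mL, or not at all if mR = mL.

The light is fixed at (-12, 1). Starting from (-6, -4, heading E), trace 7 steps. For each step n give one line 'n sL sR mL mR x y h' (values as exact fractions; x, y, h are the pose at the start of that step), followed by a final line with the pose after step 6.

n=0: pose=(-6,-4,E); sL=50/17, sR=25/16; mL=375/272, mR=-1175/544; mL+mR=-25/32 → advance -1; mR−mL=-1925/544 → turn -1·90°
n=1: pose=(-7,-4,S); sL=200/113, sR=200/53; mL=-12000/5989, mR=700/5989; mL+mR=-100/53 → advance -1; mR−mL=12700/5989 → turn +1·90°
n=2: pose=(-7,-3,E); sL=4, sR=100/49; mL=96/49, mR=-146/49; mL+mR=-50/49 → advance -1; mR−mL=-242/49 → turn -1·90°
n=3: pose=(-8,-3,S); sL=40/17, sR=200/37; mL=-1920/629, mR=220/629; mL+mR=-100/37 → advance -1; mR−mL=2140/629 → turn +1·90°
n=4: pose=(-8,-2,E); sL=50/9, sR=25/9; mL=25/9, mR=-25/6; mL+mR=-25/18 → advance -1; mR−mL=-125/18 → turn -1·90°
n=5: pose=(-9,-2,S); sL=200/61, sR=8; mL=-288/61, mR=44/61; mL+mR=-4 → advance -1; mR−mL=332/61 → turn +1·90°
n=6: pose=(-9,-1,E); sL=100/13, sR=4; mL=48/13, mR=-74/13; mL+mR=-2 → advance -1; mR−mL=-122/13 → turn -1·90°

0 50/17 25/16 375/272 -1175/544 -6 -4 E
1 200/113 200/53 -12000/5989 700/5989 -7 -4 S
2 4 100/49 96/49 -146/49 -7 -3 E
3 40/17 200/37 -1920/629 220/629 -8 -3 S
4 50/9 25/9 25/9 -25/6 -8 -2 E
5 200/61 8 -288/61 44/61 -9 -2 S
6 100/13 4 48/13 -74/13 -9 -1 E
final -10 -1 S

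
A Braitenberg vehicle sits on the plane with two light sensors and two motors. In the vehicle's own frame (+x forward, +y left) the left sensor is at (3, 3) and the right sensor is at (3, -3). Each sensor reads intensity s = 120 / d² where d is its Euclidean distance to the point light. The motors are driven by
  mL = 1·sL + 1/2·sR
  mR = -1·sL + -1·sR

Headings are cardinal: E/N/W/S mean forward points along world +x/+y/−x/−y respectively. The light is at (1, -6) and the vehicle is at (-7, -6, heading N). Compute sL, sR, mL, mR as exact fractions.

12/13 60/17 594/221 -984/221

left sensor world pos  = (-10, -3); dL² = 130
right sensor world pos = (-4, -3); dR² = 34
sL = 120/130 = 12/13
sR = 120/34 = 60/17
mL = 1·sL + 1/2·sR = 594/221
mR = -1·sL + -1·sR = -984/221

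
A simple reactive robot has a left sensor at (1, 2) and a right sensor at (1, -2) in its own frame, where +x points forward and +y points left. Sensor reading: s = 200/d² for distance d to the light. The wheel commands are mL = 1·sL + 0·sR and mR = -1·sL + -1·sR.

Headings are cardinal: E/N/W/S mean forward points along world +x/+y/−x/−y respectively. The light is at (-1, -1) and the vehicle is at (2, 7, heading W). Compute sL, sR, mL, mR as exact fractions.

left sensor world pos  = (1, 5); dL² = 40
right sensor world pos = (1, 9); dR² = 104
sL = 200/40 = 5
sR = 200/104 = 25/13
mL = 1·sL + 0·sR = 5
mR = -1·sL + -1·sR = -90/13

5 25/13 5 -90/13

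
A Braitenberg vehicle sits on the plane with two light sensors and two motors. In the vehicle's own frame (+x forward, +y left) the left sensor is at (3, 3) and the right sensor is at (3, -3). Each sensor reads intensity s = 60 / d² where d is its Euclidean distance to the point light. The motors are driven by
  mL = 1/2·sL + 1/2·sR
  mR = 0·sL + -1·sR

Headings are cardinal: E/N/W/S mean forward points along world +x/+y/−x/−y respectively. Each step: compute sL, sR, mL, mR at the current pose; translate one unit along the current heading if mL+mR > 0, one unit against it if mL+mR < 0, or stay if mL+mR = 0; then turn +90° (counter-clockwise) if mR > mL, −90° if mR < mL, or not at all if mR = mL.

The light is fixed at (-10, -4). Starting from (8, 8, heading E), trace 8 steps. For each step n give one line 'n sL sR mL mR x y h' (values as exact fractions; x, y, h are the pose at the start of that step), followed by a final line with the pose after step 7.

n=0: pose=(8,8,E); sL=10/111, sR=10/87; mL=110/1073, mR=-10/87; mL+mR=-40/3219 → advance -1; mR−mL=-700/3219 → turn -1·90°
n=1: pose=(7,8,S); sL=60/481, sR=60/277; mL=22740/133237, mR=-60/277; mL+mR=-6120/133237 → advance -1; mR−mL=-51600/133237 → turn -1·90°
n=2: pose=(7,9,W); sL=15/74, sR=15/113; mL=2805/16724, mR=-15/113; mL+mR=585/16724 → advance +1; mR−mL=-5025/16724 → turn -1·90°
n=3: pose=(6,9,N); sL=12/85, sR=60/617; mL=6252/52445, mR=-60/617; mL+mR=1152/52445 → advance +1; mR−mL=-11352/52445 → turn -1·90°
n=4: pose=(6,10,E); sL=6/65, sR=30/241; mL=1698/15665, mR=-30/241; mL+mR=-252/15665 → advance -1; mR−mL=-3648/15665 → turn -1·90°
n=5: pose=(5,10,S); sL=12/89, sR=12/53; mL=852/4717, mR=-12/53; mL+mR=-216/4717 → advance -1; mR−mL=-1920/4717 → turn -1·90°
n=6: pose=(5,11,W); sL=5/24, sR=5/39; mL=35/208, mR=-5/39; mL+mR=25/624 → advance +1; mR−mL=-185/624 → turn -1·90°
n=7: pose=(4,11,N); sL=12/89, sR=60/613; mL=6348/54557, mR=-60/613; mL+mR=1008/54557 → advance +1; mR−mL=-11688/54557 → turn -1·90°

0 10/111 10/87 110/1073 -10/87 8 8 E
1 60/481 60/277 22740/133237 -60/277 7 8 S
2 15/74 15/113 2805/16724 -15/113 7 9 W
3 12/85 60/617 6252/52445 -60/617 6 9 N
4 6/65 30/241 1698/15665 -30/241 6 10 E
5 12/89 12/53 852/4717 -12/53 5 10 S
6 5/24 5/39 35/208 -5/39 5 11 W
7 12/89 60/613 6348/54557 -60/613 4 11 N
final 4 12 E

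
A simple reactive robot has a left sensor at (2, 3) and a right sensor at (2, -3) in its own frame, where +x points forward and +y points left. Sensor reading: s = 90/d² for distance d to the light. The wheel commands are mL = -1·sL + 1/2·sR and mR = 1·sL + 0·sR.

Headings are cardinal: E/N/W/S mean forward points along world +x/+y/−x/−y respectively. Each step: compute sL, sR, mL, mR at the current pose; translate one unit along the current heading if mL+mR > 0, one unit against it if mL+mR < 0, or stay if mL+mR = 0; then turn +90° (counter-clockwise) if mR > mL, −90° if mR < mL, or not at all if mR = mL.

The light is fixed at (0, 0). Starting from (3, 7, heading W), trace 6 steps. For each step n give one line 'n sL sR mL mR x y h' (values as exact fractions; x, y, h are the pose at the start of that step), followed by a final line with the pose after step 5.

n=0: pose=(3,7,W); sL=90/17, sR=90/101; mL=-8325/1717, mR=90/17; mL+mR=45/101 → advance +1; mR−mL=17415/1717 → turn +1·90°
n=1: pose=(2,7,S); sL=9/5, sR=45/13; mL=-9/130, mR=9/5; mL+mR=45/26 → advance +1; mR−mL=243/130 → turn +1·90°
n=2: pose=(2,6,E); sL=90/97, sR=18/5; mL=423/485, mR=90/97; mL+mR=9/5 → advance +1; mR−mL=27/485 → turn +1·90°
n=3: pose=(3,6,N); sL=45/32, sR=9/10; mL=-153/160, mR=45/32; mL+mR=9/20 → advance +1; mR−mL=189/80 → turn +1·90°
n=4: pose=(3,7,W); sL=90/17, sR=90/101; mL=-8325/1717, mR=90/17; mL+mR=45/101 → advance +1; mR−mL=17415/1717 → turn +1·90°
n=5: pose=(2,7,S); sL=9/5, sR=45/13; mL=-9/130, mR=9/5; mL+mR=45/26 → advance +1; mR−mL=243/130 → turn +1·90°

0 90/17 90/101 -8325/1717 90/17 3 7 W
1 9/5 45/13 -9/130 9/5 2 7 S
2 90/97 18/5 423/485 90/97 2 6 E
3 45/32 9/10 -153/160 45/32 3 6 N
4 90/17 90/101 -8325/1717 90/17 3 7 W
5 9/5 45/13 -9/130 9/5 2 7 S
final 2 6 E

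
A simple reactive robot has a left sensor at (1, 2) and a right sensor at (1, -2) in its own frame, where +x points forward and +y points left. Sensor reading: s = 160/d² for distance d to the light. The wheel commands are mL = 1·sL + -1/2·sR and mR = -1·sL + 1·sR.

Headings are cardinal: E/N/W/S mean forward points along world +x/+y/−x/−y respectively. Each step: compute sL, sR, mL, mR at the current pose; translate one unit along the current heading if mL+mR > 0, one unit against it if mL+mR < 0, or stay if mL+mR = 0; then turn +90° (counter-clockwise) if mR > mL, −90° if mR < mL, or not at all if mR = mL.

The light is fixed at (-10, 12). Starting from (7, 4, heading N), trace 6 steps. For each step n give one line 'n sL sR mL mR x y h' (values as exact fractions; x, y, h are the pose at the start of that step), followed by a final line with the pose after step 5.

n=0: pose=(7,4,N); sL=80/137, sR=16/41; mL=2184/5617, mR=-1088/5617; mL+mR=8/41 → advance +1; mR−mL=-3272/5617 → turn -1·90°
n=1: pose=(7,5,E); sL=160/349, sR=32/81; mL=7376/28269, mR=-1792/28269; mL+mR=16/81 → advance +1; mR−mL=-3056/9423 → turn -1·90°
n=2: pose=(8,5,S); sL=10/29, sR=1/2; mL=11/116, mR=9/58; mL+mR=1/4 → advance +1; mR−mL=7/116 → turn +1·90°
n=3: pose=(8,4,E); sL=160/397, sR=160/461; mL=42000/183017, mR=-10240/183017; mL+mR=80/461 → advance +1; mR−mL=-52240/183017 → turn -1·90°
n=4: pose=(9,4,S); sL=80/261, sR=16/37; mL=872/9657, mR=1216/9657; mL+mR=8/37 → advance +1; mR−mL=344/9657 → turn +1·90°
n=5: pose=(9,3,E); sL=160/449, sR=160/521; mL=47440/233929, mR=-11520/233929; mL+mR=80/521 → advance +1; mR−mL=-58960/233929 → turn -1·90°

0 80/137 16/41 2184/5617 -1088/5617 7 4 N
1 160/349 32/81 7376/28269 -1792/28269 7 5 E
2 10/29 1/2 11/116 9/58 8 5 S
3 160/397 160/461 42000/183017 -10240/183017 8 4 E
4 80/261 16/37 872/9657 1216/9657 9 4 S
5 160/449 160/521 47440/233929 -11520/233929 9 3 E
final 10 3 S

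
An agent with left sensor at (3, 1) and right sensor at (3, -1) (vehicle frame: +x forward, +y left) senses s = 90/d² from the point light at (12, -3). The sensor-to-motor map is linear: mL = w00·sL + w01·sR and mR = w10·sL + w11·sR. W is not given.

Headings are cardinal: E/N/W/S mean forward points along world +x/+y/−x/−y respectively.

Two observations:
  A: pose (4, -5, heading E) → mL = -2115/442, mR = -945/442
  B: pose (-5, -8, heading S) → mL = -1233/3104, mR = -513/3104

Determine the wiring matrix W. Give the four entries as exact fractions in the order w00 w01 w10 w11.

-1 -1/2 -1 1/2

obs A: pose=(4,-5,E) → sL=45/13, sR=45/17, mL=-2115/442, mR=-945/442
obs B: pose=(-5,-8,S) → sL=9/32, sR=45/194, mL=-1233/3104, mR=-513/3104
sensor matrix S = [[45/13, 45/17], [9/32, 45/194]]; det S = 40095/685984
solve [mL_A; mL_B] = S·[w00; w01] and [mR_A; mR_B] = S·[w10; w11]:
  w00 = -1, w01 = -1/2, w10 = -1, w11 = 1/2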